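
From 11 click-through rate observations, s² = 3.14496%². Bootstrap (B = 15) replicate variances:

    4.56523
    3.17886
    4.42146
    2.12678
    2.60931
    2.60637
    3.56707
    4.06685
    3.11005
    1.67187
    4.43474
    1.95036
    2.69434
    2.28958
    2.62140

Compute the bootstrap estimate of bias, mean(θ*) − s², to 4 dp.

bias = −0.0840

mean(θ*) = (4.56523 + 3.17886 + 4.42146 + 2.12678 + 2.60931 + 2.60637 + 3.56707 + 4.06685 + 3.11005 + 1.67187 + 4.43474 + 1.95036 + 2.69434 + 2.28958 + 2.62140) / 15 = 3.06095
bias = 3.06095 − 3.14496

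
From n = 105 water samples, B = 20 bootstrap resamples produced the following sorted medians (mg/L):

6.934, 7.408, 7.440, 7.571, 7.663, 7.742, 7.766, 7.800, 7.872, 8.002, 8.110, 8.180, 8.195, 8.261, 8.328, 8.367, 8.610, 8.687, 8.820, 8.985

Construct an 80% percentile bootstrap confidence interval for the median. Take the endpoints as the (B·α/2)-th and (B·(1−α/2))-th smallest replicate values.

α = 0.20; lower rank = 20 × 0.100 = 2; upper rank = 20 × 0.900 = 18.
The 2nd smallest replicate is 7.408; the 18th is 8.687.

(7.408, 8.687)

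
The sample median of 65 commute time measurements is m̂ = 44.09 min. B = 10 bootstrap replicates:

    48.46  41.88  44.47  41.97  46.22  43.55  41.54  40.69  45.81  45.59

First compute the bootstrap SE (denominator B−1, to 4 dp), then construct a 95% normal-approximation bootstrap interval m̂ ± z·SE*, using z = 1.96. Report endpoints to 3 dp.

Mean of replicates = 44.0180; sum of squared deviations = 56.6674; SE* = √(56.6674/9) = 2.5093
Margin = 1.96 × 2.5093 = 4.9182
Interval: 44.09 ± 4.9182

(39.172, 49.008)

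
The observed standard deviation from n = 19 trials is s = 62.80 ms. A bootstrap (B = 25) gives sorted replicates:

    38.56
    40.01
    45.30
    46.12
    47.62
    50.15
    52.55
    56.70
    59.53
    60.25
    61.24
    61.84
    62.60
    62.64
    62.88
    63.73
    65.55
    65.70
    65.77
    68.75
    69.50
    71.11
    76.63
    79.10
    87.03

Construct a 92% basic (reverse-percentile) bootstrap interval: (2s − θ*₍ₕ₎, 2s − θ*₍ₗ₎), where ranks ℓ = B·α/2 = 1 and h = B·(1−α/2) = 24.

(46.50, 87.04)

Percentile endpoints at ranks 1 and 24: θ*₍1₎ = 38.56, θ*₍24₎ = 79.10.
Basic interval reflects these around s:
  lower = 2 × 62.80 − 79.10 = 46.50
  upper = 2 × 62.80 − 38.56 = 87.04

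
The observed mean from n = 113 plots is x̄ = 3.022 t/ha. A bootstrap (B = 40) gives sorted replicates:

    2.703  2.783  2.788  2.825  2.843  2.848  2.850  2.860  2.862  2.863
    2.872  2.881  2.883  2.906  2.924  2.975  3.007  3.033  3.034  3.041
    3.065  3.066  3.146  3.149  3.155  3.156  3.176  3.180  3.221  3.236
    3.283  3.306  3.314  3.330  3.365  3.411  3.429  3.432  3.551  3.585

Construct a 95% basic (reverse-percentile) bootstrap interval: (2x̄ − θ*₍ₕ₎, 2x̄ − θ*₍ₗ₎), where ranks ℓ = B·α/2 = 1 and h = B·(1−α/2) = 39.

Percentile endpoints at ranks 1 and 39: θ*₍1₎ = 2.703, θ*₍39₎ = 3.551.
Basic interval reflects these around x̄:
  lower = 2 × 3.022 − 3.551 = 2.493
  upper = 2 × 3.022 − 2.703 = 3.341

(2.493, 3.341)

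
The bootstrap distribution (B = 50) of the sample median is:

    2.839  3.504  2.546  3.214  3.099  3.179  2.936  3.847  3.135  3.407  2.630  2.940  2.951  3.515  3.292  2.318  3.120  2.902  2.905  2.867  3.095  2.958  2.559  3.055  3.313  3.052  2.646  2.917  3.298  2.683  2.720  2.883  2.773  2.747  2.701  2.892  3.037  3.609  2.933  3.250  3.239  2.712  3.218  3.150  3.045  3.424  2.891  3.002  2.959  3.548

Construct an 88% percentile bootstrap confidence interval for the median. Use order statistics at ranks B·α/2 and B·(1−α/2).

(2.559, 3.515)

Sorted replicates: 2.318, 2.546, 2.559, 2.630, 2.646, 2.683, 2.701, 2.712, 2.720, 2.747, 2.773, 2.839, 2.867, 2.883, 2.891, 2.892, 2.902, 2.905, 2.917, 2.933, 2.936, 2.940, 2.951, 2.958, 2.959, 3.002, 3.037, 3.045, 3.052, 3.055, 3.095, 3.099, 3.120, 3.135, 3.150, 3.179, 3.214, 3.218, 3.239, 3.250, 3.292, 3.298, 3.313, 3.407, 3.424, 3.504, 3.515, 3.548, 3.609, 3.847
α = 0.12; lower rank = 50 × 0.060 = 3; upper rank = 50 × 0.940 = 47.
The 3rd smallest replicate is 2.559; the 47th is 3.515.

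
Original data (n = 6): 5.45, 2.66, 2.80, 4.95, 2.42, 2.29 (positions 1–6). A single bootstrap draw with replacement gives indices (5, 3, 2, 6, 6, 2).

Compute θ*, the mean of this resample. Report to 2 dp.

Resample values: 2.42, 2.80, 2.66, 2.29, 2.29, 2.66.
Mean = (2.42 + 2.80 + 2.66 + 2.29 + 2.29 + 2.66) / 6 = 15.120 / 6 = 2.52

θ* = 2.52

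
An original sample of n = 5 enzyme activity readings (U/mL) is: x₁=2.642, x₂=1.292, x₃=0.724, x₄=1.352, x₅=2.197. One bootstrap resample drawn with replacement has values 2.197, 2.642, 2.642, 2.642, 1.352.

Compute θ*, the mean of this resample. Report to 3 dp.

Mean = (2.197 + 2.642 + 2.642 + 2.642 + 1.352) / 5 = 11.4750 / 5 = 2.295

θ* = 2.295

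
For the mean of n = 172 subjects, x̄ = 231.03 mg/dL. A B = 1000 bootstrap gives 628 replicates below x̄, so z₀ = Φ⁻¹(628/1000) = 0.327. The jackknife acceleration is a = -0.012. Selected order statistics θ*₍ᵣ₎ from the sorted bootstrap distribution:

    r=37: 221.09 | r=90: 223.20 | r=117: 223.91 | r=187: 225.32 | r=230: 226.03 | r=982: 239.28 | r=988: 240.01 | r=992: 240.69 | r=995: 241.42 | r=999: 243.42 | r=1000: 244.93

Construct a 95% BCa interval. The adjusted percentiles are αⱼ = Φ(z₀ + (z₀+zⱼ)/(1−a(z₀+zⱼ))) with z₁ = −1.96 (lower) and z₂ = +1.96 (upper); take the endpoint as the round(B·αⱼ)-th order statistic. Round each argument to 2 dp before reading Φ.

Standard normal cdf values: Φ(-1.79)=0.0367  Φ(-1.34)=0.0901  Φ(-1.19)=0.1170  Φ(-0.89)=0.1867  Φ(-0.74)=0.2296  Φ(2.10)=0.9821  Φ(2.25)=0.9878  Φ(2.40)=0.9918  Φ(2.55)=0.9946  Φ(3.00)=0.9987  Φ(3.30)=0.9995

Lower: z₀ + z₁ = 0.327 + (-1.960) = -1.633; 1 − a(z₀+z₁) = 1 − (-0.012)(-1.633) = 0.9804; argument = 0.327 + (-1.633)/0.9804 = -1.3386 → -1.34.
α₁ = Φ(-1.34) = 0.0901; rank = round(1000 × 0.0901) = 90; θ*₍90₎ = 223.20.
Upper: z₀ + z₂ = 2.287; 1 − a(z₀+z₂) = 1.0274; argument = 2.5529 → 2.55; α₂ = 0.9946; rank = 995; θ*₍995₎ = 241.42.

(223.20, 241.42)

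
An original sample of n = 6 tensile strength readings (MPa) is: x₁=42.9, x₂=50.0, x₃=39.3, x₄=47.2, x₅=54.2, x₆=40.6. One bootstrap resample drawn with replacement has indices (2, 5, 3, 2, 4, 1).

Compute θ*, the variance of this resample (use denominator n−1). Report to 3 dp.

θ* = 29.111

Resample values: 50.0, 54.2, 39.3, 50.0, 47.2, 42.9.
Mean = 47.2667; sum of squared deviations = 145.5533
s² = 145.5533 / 5 = 29.1107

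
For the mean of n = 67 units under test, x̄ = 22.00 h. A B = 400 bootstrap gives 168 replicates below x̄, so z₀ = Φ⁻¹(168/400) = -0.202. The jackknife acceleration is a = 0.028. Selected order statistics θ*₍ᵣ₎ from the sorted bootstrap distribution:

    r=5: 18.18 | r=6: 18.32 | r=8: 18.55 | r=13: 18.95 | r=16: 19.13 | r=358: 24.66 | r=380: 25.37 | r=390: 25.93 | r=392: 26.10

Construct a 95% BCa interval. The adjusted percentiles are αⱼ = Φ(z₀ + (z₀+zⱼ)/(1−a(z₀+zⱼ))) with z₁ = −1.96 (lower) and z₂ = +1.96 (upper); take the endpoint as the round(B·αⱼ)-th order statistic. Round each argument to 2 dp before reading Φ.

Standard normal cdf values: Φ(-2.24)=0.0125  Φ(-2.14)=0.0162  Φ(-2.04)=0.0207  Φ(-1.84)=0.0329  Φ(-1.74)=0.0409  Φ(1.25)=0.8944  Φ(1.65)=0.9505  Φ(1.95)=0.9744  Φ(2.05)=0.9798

Lower: z₀ + z₁ = -0.202 + (-1.960) = -2.162; 1 − a(z₀+z₁) = 1 − (0.028)(-2.162) = 1.0605; argument = -0.202 + (-2.162)/1.0605 = -2.2406 → -2.24.
α₁ = Φ(-2.24) = 0.0125; rank = round(400 × 0.0125) = 5; θ*₍5₎ = 18.18.
Upper: z₀ + z₂ = 1.758; 1 − a(z₀+z₂) = 0.9508; argument = 1.6470 → 1.65; α₂ = 0.9505; rank = 380; θ*₍380₎ = 25.37.

(18.18, 25.37)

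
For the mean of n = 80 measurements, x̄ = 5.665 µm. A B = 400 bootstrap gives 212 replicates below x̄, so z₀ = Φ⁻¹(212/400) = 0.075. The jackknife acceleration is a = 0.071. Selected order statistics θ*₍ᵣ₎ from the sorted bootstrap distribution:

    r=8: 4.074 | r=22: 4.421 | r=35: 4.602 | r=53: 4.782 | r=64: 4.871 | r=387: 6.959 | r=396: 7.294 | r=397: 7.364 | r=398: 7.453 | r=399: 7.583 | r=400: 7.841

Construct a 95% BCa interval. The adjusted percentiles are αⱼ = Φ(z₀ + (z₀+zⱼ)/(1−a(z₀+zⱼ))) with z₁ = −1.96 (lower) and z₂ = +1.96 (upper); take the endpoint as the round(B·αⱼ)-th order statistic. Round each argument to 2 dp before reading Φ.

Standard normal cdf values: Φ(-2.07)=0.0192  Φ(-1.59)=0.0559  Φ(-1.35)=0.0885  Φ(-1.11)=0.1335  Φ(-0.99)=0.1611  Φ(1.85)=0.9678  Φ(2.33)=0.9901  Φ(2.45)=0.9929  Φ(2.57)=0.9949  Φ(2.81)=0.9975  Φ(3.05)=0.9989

Lower: z₀ + z₁ = 0.075 + (-1.960) = -1.885; 1 − a(z₀+z₁) = 1 − (0.071)(-1.885) = 1.1338; argument = 0.075 + (-1.885)/1.1338 = -1.5875 → -1.59.
α₁ = Φ(-1.59) = 0.0559; rank = round(400 × 0.0559) = 22; θ*₍22₎ = 4.421.
Upper: z₀ + z₂ = 2.035; 1 − a(z₀+z₂) = 0.8555; argument = 2.4537 → 2.45; α₂ = 0.9929; rank = 397; θ*₍397₎ = 7.364.

(4.421, 7.364)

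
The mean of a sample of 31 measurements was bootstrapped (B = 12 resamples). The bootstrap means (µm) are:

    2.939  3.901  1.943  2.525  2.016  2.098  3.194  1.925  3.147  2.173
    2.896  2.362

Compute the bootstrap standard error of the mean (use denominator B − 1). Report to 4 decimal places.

SE* = 0.6232

Bootstrap SE is the standard deviation of the 12 replicate means.
Mean of replicates: (2.939 + 3.901 + 1.943 + 2.525 + 2.016 + 2.098 + 3.194 + 1.925 + 3.147 + 2.173 + 2.896 + 2.362) / 12 = 31.11900 / 12 = 2.59325
Sum of squared deviations: (+0.34575)² + (+1.30775)² + (−0.65025)² + (−0.06825)² + (−0.57725)² + (−0.49525)² + (+0.60075)² + (−0.66825)² + (+0.55375)² + (−0.42025)² + (+0.30275)² + (−0.23125)² = 4.27157
Variance = 4.27157 / 11 = 0.38832
SE* = √0.38832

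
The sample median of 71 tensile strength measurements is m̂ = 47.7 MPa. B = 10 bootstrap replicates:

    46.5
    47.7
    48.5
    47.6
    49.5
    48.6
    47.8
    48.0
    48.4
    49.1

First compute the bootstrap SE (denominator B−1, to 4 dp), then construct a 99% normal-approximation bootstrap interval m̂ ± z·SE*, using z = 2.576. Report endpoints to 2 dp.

(45.51, 49.89)

Mean of replicates = 48.1700; sum of squared deviations = 6.4810; SE* = √(6.4810/9) = 0.8486
Margin = 2.576 × 0.8486 = 2.186
Interval: 47.7 ± 2.186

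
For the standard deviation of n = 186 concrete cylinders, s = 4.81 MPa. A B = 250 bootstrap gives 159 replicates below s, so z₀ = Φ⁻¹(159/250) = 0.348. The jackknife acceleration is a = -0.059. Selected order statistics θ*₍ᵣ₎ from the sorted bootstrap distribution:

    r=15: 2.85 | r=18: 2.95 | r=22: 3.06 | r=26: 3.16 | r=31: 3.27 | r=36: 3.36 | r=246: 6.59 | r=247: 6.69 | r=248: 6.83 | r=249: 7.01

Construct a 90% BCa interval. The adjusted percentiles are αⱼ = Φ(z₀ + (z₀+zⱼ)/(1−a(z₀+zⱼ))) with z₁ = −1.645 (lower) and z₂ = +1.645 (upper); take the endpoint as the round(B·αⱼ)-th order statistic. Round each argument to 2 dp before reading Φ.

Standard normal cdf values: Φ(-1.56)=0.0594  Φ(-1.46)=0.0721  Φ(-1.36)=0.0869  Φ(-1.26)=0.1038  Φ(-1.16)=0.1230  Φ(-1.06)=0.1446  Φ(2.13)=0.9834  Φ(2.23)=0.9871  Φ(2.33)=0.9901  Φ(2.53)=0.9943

Lower: z₀ + z₁ = 0.348 + (-1.645) = -1.297; 1 − a(z₀+z₁) = 1 − (-0.059)(-1.297) = 0.9235; argument = 0.348 + (-1.297)/0.9235 = -1.0565 → -1.06.
α₁ = Φ(-1.06) = 0.1446; rank = round(250 × 0.1446) = 36; θ*₍36₎ = 3.36.
Upper: z₀ + z₂ = 1.993; 1 − a(z₀+z₂) = 1.1176; argument = 2.1313 → 2.13; α₂ = 0.9834; rank = 246; θ*₍246₎ = 6.59.

(3.36, 6.59)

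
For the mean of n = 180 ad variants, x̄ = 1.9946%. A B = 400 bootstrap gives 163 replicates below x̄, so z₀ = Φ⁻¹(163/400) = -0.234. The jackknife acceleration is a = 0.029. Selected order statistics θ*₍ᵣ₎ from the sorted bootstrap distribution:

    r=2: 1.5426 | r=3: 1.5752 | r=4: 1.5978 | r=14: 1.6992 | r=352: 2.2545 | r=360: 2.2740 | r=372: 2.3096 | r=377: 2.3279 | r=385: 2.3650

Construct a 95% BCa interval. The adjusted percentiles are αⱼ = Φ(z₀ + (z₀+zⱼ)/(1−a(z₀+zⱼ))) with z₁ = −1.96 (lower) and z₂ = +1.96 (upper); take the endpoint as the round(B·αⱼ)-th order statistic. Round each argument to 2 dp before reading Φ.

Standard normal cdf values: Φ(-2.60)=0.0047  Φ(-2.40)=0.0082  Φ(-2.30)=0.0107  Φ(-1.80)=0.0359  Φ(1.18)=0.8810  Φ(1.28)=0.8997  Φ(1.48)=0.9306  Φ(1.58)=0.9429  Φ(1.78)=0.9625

Lower: z₀ + z₁ = -0.234 + (-1.960) = -2.194; 1 − a(z₀+z₁) = 1 − (0.029)(-2.194) = 1.0636; argument = -0.234 + (-2.194)/1.0636 = -2.2968 → -2.30.
α₁ = Φ(-2.30) = 0.0107; rank = round(400 × 0.0107) = 4; θ*₍4₎ = 1.5978.
Upper: z₀ + z₂ = 1.726; 1 − a(z₀+z₂) = 0.9499; argument = 1.5829 → 1.58; α₂ = 0.9429; rank = 377; θ*₍377₎ = 2.3279.

(1.5978, 2.3279)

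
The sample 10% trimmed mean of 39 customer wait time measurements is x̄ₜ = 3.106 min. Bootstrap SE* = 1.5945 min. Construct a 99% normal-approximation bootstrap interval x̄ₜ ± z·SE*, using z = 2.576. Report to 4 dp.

(-1.0014, 7.2134)

Margin = 2.576 × 1.5945 = 4.10743
Interval: 3.106 ± 4.10743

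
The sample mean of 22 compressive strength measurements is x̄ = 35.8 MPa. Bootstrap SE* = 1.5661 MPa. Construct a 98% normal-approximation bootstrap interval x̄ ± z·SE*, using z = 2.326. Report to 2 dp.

Margin = 2.326 × 1.5661 = 3.643
Interval: 35.8 ± 3.643

(32.16, 39.44)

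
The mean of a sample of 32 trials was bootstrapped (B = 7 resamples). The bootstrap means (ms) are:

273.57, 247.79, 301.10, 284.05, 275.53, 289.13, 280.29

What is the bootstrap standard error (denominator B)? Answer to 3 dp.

SE* = 15.276

Bootstrap SE is the standard deviation of the 7 replicate means.
Mean of replicates: (273.57 + 247.79 + 301.10 + 284.05 + 275.53 + 289.13 + 280.29) / 7 = 1951.4600 / 7 = 278.7800
Sum of squared deviations: (−5.2100)² + (−30.9900)² + (+22.3200)² + (+5.2700)² + (−3.2500)² + (+10.3500)² + (+1.5100)² = 1633.4446
Variance = 1633.4446 / 7 = 233.3492
SE* = √233.3492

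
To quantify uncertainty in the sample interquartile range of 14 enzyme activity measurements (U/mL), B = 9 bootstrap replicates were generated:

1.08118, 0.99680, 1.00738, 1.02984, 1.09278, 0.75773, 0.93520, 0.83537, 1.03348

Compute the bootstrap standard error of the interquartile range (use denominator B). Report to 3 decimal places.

Bootstrap SE is the standard deviation of the 9 replicate interquartile ranges.
Mean of replicates: (1.08118 + 0.99680 + 1.00738 + 1.02984 + 1.09278 + 0.75773 + 0.93520 + 0.83537 + 1.03348) / 9 = 8.769760 / 9 = 0.974418
Sum of squared deviations: (+0.106762)² + (+0.022382)² + (+0.032962)² + (+0.055422)² + (+0.118362)² + (−0.216688)² + (−0.039218)² + (−0.139048)² + (+0.059062)² = 0.101381
Variance = 0.101381 / 9 = 0.011265
SE* = √0.011265

SE* = 0.106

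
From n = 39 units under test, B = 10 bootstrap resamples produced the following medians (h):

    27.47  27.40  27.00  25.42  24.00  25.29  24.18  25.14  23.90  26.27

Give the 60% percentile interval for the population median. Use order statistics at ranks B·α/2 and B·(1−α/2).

Sorted replicates: 23.90, 24.00, 24.18, 25.14, 25.29, 25.42, 26.27, 27.00, 27.40, 27.47
α = 0.40; lower rank = 10 × 0.200 = 2; upper rank = 10 × 0.800 = 8.
The 2nd smallest replicate is 24.00; the 8th is 27.00.

(24.00, 27.00)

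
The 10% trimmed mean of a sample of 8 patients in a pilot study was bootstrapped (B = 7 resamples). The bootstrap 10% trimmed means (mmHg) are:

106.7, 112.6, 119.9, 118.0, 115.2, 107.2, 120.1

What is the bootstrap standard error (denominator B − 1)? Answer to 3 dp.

Bootstrap SE is the standard deviation of the 7 replicate 10% trimmed means.
Mean of replicates: (106.7 + 112.6 + 119.9 + 118.0 + 115.2 + 107.2 + 120.1) / 7 = 799.7000 / 7 = 114.2429
Sum of squared deviations: (−7.5429)² + (−1.6429)² + (+5.6571)² + (+3.7571)² + (+0.9571)² + (−7.0429)² + (+5.8571)² = 190.5371
Variance = 190.5371 / 6 = 31.7562
SE* = √31.7562

SE* = 5.635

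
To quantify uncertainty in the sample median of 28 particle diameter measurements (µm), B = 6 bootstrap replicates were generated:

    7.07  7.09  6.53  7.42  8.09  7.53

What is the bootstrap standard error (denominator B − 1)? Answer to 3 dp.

Bootstrap SE is the standard deviation of the 6 replicate medians.
Mean of replicates: (7.07 + 7.09 + 6.53 + 7.42 + 8.09 + 7.53) / 6 = 43.7300 / 6 = 7.2883
Sum of squared deviations: (−0.2183)² + (−0.1983)² + (−0.7583)² + (+0.1317)² + (+0.8017)² + (+0.2417)² = 1.3805
Variance = 1.3805 / 5 = 0.2761
SE* = √0.2761

SE* = 0.525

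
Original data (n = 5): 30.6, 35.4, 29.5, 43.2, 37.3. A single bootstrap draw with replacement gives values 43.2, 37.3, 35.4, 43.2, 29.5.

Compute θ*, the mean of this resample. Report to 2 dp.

θ* = 37.72

Mean = (43.2 + 37.3 + 35.4 + 43.2 + 29.5) / 5 = 188.60 / 5 = 37.72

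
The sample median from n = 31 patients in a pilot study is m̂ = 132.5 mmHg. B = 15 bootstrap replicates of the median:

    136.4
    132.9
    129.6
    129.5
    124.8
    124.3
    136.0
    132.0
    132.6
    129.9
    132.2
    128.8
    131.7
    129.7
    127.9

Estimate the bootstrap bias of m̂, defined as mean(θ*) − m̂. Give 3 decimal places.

bias = −1.947

mean(θ*) = (136.4 + 132.9 + 129.6 + 129.5 + 124.8 + 124.3 + 136.0 + 132.0 + 132.6 + 129.9 + 132.2 + 128.8 + 131.7 + 129.7 + 127.9) / 15 = 130.5533
bias = 130.5533 − 132.5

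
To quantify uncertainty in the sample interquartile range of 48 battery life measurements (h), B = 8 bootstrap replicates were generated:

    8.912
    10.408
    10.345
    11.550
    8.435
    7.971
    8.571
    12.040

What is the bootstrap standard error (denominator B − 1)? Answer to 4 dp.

Bootstrap SE is the standard deviation of the 8 replicate interquartile ranges.
Mean of replicates: (8.912 + 10.408 + 10.345 + 11.550 + 8.435 + 7.971 + 8.571 + 12.040) / 8 = 78.23200 / 8 = 9.77900
Sum of squared deviations: (−0.86700)² + (+0.62900)² + (+0.56600)² + (+1.77100)² + (−1.34400)² + (−1.80800)² + (−1.20800)² + (+2.26100)² = 16.25071
Variance = 16.25071 / 7 = 2.32153
SE* = √2.32153

SE* = 1.5237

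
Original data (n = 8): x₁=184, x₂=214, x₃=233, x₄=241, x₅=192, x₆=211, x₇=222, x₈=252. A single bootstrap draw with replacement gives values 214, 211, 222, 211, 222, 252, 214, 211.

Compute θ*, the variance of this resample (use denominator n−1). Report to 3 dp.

θ* = 192.268

Mean = 219.6250; sum of squared deviations = 1345.8750
s² = 1345.8750 / 7 = 192.2679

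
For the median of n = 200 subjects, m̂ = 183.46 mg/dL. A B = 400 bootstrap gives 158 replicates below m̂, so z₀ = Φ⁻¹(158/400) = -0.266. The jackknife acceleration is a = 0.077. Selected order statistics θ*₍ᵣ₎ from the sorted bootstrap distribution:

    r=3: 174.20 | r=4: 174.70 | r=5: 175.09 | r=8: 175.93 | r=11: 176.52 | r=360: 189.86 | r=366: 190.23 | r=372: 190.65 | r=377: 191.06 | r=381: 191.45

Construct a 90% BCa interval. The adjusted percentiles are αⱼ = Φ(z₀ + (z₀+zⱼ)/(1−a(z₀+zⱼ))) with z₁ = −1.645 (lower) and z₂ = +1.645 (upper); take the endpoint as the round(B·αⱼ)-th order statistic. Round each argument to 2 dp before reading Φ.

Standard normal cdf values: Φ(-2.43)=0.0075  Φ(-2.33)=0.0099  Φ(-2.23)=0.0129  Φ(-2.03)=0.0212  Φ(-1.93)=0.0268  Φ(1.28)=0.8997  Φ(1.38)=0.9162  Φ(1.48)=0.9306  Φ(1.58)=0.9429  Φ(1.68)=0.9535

(176.52, 189.86)

Lower: z₀ + z₁ = -0.266 + (-1.645) = -1.911; 1 − a(z₀+z₁) = 1 − (0.077)(-1.911) = 1.1471; argument = -0.266 + (-1.911)/1.1471 = -1.9319 → -1.93.
α₁ = Φ(-1.93) = 0.0268; rank = round(400 × 0.0268) = 11; θ*₍11₎ = 176.52.
Upper: z₀ + z₂ = 1.379; 1 − a(z₀+z₂) = 0.8938; argument = 1.2768 → 1.28; α₂ = 0.8997; rank = 360; θ*₍360₎ = 189.86.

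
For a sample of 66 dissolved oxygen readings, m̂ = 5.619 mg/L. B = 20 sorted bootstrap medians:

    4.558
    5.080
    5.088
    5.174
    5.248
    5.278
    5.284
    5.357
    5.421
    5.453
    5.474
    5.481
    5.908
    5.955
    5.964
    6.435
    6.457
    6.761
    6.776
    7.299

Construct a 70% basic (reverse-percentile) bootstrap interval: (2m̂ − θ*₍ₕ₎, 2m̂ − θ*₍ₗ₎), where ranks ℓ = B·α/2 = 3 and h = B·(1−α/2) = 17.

(4.781, 6.150)

Percentile endpoints at ranks 3 and 17: θ*₍3₎ = 5.088, θ*₍17₎ = 6.457.
Basic interval reflects these around m̂:
  lower = 2 × 5.619 − 6.457 = 4.781
  upper = 2 × 5.619 − 5.088 = 6.150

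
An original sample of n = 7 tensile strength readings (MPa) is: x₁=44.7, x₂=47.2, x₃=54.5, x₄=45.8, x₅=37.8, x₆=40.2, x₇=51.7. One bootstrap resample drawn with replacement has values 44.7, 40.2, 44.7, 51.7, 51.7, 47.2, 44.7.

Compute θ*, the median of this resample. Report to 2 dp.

θ* = 44.70

Sorted: 40.2, 44.7, 44.7, 44.7, 47.2, 51.7, 51.7
Median = middle value = 44.70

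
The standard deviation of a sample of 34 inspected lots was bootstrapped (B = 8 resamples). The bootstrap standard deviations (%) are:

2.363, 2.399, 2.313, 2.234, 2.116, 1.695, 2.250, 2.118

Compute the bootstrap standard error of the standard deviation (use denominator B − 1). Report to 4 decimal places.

SE* = 0.2236

Bootstrap SE is the standard deviation of the 8 replicate standard deviations.
Mean of replicates: (2.363 + 2.399 + 2.313 + 2.234 + 2.116 + 1.695 + 2.250 + 2.118) / 8 = 17.48800 / 8 = 2.18600
Sum of squared deviations: (+0.17700)² + (+0.21300)² + (+0.12700)² + (+0.04800)² + (−0.07000)² + (−0.49100)² + (+0.06400)² + (−0.06800)² = 0.34983
Variance = 0.34983 / 7 = 0.04998
SE* = √0.04998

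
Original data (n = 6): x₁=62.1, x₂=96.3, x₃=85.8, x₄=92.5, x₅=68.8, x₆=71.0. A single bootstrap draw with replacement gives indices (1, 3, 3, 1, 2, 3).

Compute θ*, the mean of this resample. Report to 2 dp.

θ* = 79.65

Resample values: 62.1, 85.8, 85.8, 62.1, 96.3, 85.8.
Mean = (62.1 + 85.8 + 85.8 + 62.1 + 96.3 + 85.8) / 6 = 477.90 / 6 = 79.65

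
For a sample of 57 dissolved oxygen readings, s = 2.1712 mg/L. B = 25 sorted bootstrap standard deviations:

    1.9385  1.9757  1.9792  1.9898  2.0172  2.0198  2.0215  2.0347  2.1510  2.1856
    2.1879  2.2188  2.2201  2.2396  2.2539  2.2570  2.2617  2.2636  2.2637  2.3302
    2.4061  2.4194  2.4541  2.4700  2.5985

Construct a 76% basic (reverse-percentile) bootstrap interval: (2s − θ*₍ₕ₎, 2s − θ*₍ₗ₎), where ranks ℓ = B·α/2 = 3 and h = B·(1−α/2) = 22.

(1.9230, 2.3632)

Percentile endpoints at ranks 3 and 22: θ*₍3₎ = 1.9792, θ*₍22₎ = 2.4194.
Basic interval reflects these around s:
  lower = 2 × 2.1712 − 2.4194 = 1.9230
  upper = 2 × 2.1712 − 1.9792 = 2.3632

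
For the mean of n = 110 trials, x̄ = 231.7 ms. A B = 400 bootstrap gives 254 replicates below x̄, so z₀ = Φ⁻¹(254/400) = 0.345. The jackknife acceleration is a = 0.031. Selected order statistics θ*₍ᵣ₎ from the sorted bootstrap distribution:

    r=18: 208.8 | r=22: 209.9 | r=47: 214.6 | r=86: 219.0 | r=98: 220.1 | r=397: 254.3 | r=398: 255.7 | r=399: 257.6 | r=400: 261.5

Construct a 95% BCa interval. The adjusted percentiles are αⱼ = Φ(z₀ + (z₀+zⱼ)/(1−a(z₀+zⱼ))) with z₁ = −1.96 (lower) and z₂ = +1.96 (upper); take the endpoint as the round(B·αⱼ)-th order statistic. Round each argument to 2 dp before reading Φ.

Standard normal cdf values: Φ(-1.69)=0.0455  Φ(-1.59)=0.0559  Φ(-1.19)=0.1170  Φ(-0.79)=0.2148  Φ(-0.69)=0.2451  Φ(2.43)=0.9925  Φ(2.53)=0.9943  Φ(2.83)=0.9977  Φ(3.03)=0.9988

Lower: z₀ + z₁ = 0.345 + (-1.960) = -1.615; 1 − a(z₀+z₁) = 1 − (0.031)(-1.615) = 1.0501; argument = 0.345 + (-1.615)/1.0501 = -1.1930 → -1.19.
α₁ = Φ(-1.19) = 0.1170; rank = round(400 × 0.1170) = 47; θ*₍47₎ = 214.6.
Upper: z₀ + z₂ = 2.305; 1 − a(z₀+z₂) = 0.9285; argument = 2.8274 → 2.83; α₂ = 0.9977; rank = 399; θ*₍399₎ = 257.6.

(214.6, 257.6)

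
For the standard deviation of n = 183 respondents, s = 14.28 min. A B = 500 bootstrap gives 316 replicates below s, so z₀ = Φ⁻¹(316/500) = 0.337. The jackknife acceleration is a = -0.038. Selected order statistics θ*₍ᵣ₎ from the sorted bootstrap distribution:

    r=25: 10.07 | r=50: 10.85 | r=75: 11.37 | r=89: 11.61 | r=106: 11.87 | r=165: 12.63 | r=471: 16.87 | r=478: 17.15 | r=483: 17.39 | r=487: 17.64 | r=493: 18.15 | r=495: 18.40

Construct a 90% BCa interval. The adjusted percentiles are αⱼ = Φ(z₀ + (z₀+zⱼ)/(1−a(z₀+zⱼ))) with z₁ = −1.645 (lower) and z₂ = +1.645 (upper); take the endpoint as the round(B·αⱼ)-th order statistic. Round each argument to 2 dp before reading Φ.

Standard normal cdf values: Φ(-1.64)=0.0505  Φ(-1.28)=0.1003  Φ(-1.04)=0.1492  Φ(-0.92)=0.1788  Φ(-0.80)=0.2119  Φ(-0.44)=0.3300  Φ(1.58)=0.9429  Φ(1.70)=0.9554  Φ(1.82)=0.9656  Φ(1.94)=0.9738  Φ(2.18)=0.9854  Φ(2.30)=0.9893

(11.37, 18.15)

Lower: z₀ + z₁ = 0.337 + (-1.645) = -1.308; 1 − a(z₀+z₁) = 1 − (-0.038)(-1.308) = 0.9503; argument = 0.337 + (-1.308)/0.9503 = -1.0394 → -1.04.
α₁ = Φ(-1.04) = 0.1492; rank = round(500 × 0.1492) = 75; θ*₍75₎ = 11.37.
Upper: z₀ + z₂ = 1.982; 1 − a(z₀+z₂) = 1.0753; argument = 2.1802 → 2.18; α₂ = 0.9854; rank = 493; θ*₍493₎ = 18.15.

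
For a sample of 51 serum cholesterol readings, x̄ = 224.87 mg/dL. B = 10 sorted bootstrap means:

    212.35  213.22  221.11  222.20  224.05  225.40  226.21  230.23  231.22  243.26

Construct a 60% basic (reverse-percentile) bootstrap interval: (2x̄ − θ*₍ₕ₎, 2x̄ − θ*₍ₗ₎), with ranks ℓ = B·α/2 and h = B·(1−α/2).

Percentile endpoints at ranks 2 and 8: θ*₍2₎ = 213.22, θ*₍8₎ = 230.23.
Basic interval reflects these around x̄:
  lower = 2 × 224.87 − 230.23 = 219.51
  upper = 2 × 224.87 − 213.22 = 236.52

(219.51, 236.52)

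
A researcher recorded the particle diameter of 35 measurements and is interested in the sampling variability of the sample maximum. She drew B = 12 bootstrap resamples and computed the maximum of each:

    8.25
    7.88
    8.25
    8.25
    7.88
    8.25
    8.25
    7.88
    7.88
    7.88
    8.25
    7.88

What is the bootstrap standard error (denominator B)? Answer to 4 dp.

SE* = 0.1850

Bootstrap SE is the standard deviation of the 12 replicate maximums.
Mean of replicates: (8.25 + 7.88 + 8.25 + 8.25 + 7.88 + 8.25 + 8.25 + 7.88 + 7.88 + 7.88 + 8.25 + 7.88) / 12 = 96.78000 / 12 = 8.06500
Sum of squared deviations: (+0.18500)² + (−0.18500)² + (+0.18500)² + (+0.18500)² + (−0.18500)² + (+0.18500)² + (+0.18500)² + (−0.18500)² + (−0.18500)² + (−0.18500)² + (+0.18500)² + (−0.18500)² = 0.41070
Variance = 0.41070 / 12 = 0.03423
SE* = √0.03423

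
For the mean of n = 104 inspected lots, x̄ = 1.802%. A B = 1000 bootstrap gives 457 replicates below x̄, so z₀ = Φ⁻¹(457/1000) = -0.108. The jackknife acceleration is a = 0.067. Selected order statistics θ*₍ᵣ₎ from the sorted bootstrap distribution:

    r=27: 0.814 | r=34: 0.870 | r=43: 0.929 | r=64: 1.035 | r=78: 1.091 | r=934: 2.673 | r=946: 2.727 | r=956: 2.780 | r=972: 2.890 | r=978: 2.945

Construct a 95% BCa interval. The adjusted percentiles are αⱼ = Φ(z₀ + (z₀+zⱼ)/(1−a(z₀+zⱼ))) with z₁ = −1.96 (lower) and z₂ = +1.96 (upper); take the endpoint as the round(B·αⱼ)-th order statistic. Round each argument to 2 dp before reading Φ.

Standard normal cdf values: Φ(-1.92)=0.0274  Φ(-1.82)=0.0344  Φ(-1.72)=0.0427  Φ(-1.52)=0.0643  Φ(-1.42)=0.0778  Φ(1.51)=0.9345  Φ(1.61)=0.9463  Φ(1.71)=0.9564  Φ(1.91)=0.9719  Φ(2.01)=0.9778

(0.814, 2.945)

Lower: z₀ + z₁ = -0.108 + (-1.960) = -2.068; 1 − a(z₀+z₁) = 1 − (0.067)(-2.068) = 1.1386; argument = -0.108 + (-2.068)/1.1386 = -1.9243 → -1.92.
α₁ = Φ(-1.92) = 0.0274; rank = round(1000 × 0.0274) = 27; θ*₍27₎ = 0.814.
Upper: z₀ + z₂ = 1.852; 1 − a(z₀+z₂) = 0.8759; argument = 2.0064 → 2.01; α₂ = 0.9778; rank = 978; θ*₍978₎ = 2.945.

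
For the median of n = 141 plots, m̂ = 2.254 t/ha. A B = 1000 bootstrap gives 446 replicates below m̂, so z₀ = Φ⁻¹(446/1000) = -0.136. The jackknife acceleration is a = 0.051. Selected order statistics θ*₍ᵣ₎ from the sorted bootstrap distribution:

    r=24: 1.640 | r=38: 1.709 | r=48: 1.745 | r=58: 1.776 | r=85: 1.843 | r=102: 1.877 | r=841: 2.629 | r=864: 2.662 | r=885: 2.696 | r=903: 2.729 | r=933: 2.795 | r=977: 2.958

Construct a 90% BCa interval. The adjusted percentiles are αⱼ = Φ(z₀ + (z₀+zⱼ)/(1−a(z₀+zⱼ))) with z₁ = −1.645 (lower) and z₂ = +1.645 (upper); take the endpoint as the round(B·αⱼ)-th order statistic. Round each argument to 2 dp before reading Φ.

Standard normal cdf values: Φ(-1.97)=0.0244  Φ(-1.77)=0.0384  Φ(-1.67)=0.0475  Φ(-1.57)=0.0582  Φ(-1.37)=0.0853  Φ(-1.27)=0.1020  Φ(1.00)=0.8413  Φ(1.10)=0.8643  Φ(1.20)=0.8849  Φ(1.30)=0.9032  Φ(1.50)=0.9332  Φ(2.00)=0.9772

Lower: z₀ + z₁ = -0.136 + (-1.645) = -1.781; 1 − a(z₀+z₁) = 1 − (0.051)(-1.781) = 1.0908; argument = -0.136 + (-1.781)/1.0908 = -1.7687 → -1.77.
α₁ = Φ(-1.77) = 0.0384; rank = round(1000 × 0.0384) = 38; θ*₍38₎ = 1.709.
Upper: z₀ + z₂ = 1.509; 1 − a(z₀+z₂) = 0.9230; argument = 1.4988 → 1.50; α₂ = 0.9332; rank = 933; θ*₍933₎ = 2.795.

(1.709, 2.795)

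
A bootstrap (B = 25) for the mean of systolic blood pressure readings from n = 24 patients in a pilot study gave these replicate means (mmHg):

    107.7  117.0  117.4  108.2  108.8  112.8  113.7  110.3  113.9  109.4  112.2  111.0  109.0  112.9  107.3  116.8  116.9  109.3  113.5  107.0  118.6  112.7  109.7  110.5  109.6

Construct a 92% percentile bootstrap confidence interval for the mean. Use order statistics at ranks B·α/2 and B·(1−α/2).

(107.0, 117.4)

Sorted replicates: 107.0, 107.3, 107.7, 108.2, 108.8, 109.0, 109.3, 109.4, 109.6, 109.7, 110.3, 110.5, 111.0, 112.2, 112.7, 112.8, 112.9, 113.5, 113.7, 113.9, 116.8, 116.9, 117.0, 117.4, 118.6
α = 0.08; lower rank = 25 × 0.040 = 1; upper rank = 25 × 0.960 = 24.
The 1st smallest replicate is 107.0; the 24th is 117.4.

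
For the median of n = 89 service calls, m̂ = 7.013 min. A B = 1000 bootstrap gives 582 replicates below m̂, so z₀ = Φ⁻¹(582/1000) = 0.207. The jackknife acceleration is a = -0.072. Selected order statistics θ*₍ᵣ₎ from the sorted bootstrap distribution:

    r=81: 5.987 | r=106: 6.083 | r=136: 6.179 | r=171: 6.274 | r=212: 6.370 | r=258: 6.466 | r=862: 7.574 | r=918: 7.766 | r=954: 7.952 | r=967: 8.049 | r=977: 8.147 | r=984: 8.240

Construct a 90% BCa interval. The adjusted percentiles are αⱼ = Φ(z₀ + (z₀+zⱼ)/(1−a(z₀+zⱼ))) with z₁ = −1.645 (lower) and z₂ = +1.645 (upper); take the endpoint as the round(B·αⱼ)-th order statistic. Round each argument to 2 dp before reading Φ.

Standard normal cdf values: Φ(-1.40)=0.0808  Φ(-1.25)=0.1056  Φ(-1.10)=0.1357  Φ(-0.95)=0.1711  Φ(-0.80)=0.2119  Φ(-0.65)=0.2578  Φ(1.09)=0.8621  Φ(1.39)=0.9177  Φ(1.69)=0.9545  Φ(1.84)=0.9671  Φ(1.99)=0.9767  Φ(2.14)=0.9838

(5.987, 8.049)

Lower: z₀ + z₁ = 0.207 + (-1.645) = -1.438; 1 − a(z₀+z₁) = 1 − (-0.072)(-1.438) = 0.8965; argument = 0.207 + (-1.438)/0.8965 = -1.3971 → -1.40.
α₁ = Φ(-1.40) = 0.0808; rank = round(1000 × 0.0808) = 81; θ*₍81₎ = 5.987.
Upper: z₀ + z₂ = 1.852; 1 − a(z₀+z₂) = 1.1333; argument = 1.8411 → 1.84; α₂ = 0.9671; rank = 967; θ*₍967₎ = 8.049.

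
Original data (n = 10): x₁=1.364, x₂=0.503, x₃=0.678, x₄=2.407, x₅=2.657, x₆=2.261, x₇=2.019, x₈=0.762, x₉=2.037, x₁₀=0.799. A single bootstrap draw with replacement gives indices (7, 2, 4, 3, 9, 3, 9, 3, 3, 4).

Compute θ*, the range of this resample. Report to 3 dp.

θ* = 1.904

Resample values: 2.019, 0.503, 2.407, 0.678, 2.037, 0.678, 2.037, 0.678, 0.678, 2.407.
Range = 2.407 − 0.503 = 1.904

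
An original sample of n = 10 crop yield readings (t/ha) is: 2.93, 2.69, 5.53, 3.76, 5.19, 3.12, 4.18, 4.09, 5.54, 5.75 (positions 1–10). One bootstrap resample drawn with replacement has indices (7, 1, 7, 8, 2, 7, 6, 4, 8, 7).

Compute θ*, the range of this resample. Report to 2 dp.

θ* = 1.49

Resample values: 4.18, 2.93, 4.18, 4.09, 2.69, 4.18, 3.12, 3.76, 4.09, 4.18.
Range = 4.18 − 2.69 = 1.49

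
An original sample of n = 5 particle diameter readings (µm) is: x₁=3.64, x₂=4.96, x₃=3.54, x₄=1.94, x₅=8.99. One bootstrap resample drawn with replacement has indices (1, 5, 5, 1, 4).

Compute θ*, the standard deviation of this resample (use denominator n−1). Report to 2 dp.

θ* = 3.31

Resample values: 3.64, 8.99, 8.99, 3.64, 1.94.
Mean = 5.4400; sum of squared deviations = 43.9350
s² = 43.9350 / 4 = 10.9838
s = √10.9838 = 3.31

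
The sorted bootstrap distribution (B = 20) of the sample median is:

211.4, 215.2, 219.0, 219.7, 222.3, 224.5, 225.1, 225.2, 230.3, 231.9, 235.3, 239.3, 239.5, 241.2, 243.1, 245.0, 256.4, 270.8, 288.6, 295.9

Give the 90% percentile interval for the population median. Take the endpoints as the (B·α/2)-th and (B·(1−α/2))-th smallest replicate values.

α = 0.10; lower rank = 20 × 0.050 = 1; upper rank = 20 × 0.950 = 19.
The 1st smallest replicate is 211.4; the 19th is 288.6.

(211.4, 288.6)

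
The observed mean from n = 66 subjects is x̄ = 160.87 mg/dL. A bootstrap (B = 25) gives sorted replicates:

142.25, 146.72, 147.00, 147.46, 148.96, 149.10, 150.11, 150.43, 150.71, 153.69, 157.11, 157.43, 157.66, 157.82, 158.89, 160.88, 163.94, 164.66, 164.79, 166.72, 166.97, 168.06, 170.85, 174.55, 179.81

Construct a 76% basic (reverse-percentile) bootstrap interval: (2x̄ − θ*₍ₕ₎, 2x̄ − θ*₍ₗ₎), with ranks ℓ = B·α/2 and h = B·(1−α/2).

(153.68, 174.74)

Percentile endpoints at ranks 3 and 22: θ*₍3₎ = 147.00, θ*₍22₎ = 168.06.
Basic interval reflects these around x̄:
  lower = 2 × 160.87 − 168.06 = 153.68
  upper = 2 × 160.87 − 147.00 = 174.74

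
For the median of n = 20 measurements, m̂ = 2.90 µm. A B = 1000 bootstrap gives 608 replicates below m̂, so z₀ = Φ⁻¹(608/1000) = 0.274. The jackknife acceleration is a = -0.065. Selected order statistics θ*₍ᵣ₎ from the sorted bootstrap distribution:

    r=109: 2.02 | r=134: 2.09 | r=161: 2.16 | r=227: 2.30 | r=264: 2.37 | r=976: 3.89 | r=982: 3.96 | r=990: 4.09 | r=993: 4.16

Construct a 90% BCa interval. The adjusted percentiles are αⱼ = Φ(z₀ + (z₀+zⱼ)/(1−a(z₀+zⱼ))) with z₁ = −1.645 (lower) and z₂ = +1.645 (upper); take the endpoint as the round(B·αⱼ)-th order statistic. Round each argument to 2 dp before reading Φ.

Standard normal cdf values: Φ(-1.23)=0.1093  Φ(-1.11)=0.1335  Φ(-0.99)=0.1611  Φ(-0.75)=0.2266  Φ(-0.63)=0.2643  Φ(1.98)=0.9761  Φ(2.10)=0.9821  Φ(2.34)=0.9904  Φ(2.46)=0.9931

Lower: z₀ + z₁ = 0.274 + (-1.645) = -1.371; 1 − a(z₀+z₁) = 1 − (-0.065)(-1.371) = 0.9109; argument = 0.274 + (-1.371)/0.9109 = -1.2311 → -1.23.
α₁ = Φ(-1.23) = 0.1093; rank = round(1000 × 0.1093) = 109; θ*₍109₎ = 2.02.
Upper: z₀ + z₂ = 1.919; 1 − a(z₀+z₂) = 1.1247; argument = 1.9802 → 1.98; α₂ = 0.9761; rank = 976; θ*₍976₎ = 3.89.

(2.02, 3.89)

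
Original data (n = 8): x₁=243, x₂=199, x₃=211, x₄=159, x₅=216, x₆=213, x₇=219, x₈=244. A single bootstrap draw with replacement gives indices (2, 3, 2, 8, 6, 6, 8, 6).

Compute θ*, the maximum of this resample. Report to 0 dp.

θ* = 244

Resample values: 199, 211, 199, 244, 213, 213, 244, 213.
Maximum = 244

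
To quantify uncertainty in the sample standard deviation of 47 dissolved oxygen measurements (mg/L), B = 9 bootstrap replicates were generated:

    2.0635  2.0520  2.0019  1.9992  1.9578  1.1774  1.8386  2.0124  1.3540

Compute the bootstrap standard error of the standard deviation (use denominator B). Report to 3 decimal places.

Bootstrap SE is the standard deviation of the 9 replicate standard deviations.
Mean of replicates: (2.0635 + 2.0520 + 2.0019 + 1.9992 + 1.9578 + 1.1774 + 1.8386 + 2.0124 + 1.3540) / 9 = 16.45680 / 9 = 1.82853
Sum of squared deviations: (+0.23497)² + (+0.22347)² + (+0.17337)² + (+0.17067)² + (+0.12927)² + (−0.65113)² + (+0.01007)² + (+0.18387)² + (−0.47453)² = 0.86410
Variance = 0.86410 / 9 = 0.09601
SE* = √0.09601

SE* = 0.310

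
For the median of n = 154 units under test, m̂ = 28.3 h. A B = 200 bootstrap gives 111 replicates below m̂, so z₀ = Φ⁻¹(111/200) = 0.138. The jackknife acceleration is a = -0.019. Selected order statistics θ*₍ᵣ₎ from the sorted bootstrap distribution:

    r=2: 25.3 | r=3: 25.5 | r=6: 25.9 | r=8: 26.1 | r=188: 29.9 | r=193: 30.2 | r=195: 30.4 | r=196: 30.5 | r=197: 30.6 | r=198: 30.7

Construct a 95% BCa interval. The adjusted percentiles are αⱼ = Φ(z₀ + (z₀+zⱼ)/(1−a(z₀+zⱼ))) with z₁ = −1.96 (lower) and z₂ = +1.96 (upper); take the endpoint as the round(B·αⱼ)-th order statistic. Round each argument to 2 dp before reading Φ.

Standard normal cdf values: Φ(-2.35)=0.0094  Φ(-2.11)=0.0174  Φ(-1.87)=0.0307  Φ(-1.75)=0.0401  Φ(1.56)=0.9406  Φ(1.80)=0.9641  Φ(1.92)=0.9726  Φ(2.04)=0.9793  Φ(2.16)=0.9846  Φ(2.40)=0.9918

Lower: z₀ + z₁ = 0.138 + (-1.960) = -1.822; 1 − a(z₀+z₁) = 1 − (-0.019)(-1.822) = 0.9654; argument = 0.138 + (-1.822)/0.9654 = -1.7493 → -1.75.
α₁ = Φ(-1.75) = 0.0401; rank = round(200 × 0.0401) = 8; θ*₍8₎ = 26.1.
Upper: z₀ + z₂ = 2.098; 1 − a(z₀+z₂) = 1.0399; argument = 2.1556 → 2.16; α₂ = 0.9846; rank = 197; θ*₍197₎ = 30.6.

(26.1, 30.6)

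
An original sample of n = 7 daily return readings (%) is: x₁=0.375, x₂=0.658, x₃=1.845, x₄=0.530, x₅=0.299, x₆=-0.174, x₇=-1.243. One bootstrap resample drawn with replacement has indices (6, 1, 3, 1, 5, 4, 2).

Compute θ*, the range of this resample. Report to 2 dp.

θ* = 2.02

Resample values: -0.174, 0.375, 1.845, 0.375, 0.299, 0.530, 0.658.
Range = 1.845 − -0.174 = 2.02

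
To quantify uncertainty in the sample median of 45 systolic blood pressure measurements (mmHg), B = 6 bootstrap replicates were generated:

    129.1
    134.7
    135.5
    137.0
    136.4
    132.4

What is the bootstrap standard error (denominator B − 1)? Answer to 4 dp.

Bootstrap SE is the standard deviation of the 6 replicate medians.
Mean of replicates: (129.1 + 134.7 + 135.5 + 137.0 + 136.4 + 132.4) / 6 = 805.10000 / 6 = 134.18333
Sum of squared deviations: (−5.08333)² + (+0.51667)² + (+1.31667)² + (+2.81667)² + (+2.21667)² + (−1.78333)² = 43.86833
Variance = 43.86833 / 5 = 8.77367
SE* = √8.77367

SE* = 2.9620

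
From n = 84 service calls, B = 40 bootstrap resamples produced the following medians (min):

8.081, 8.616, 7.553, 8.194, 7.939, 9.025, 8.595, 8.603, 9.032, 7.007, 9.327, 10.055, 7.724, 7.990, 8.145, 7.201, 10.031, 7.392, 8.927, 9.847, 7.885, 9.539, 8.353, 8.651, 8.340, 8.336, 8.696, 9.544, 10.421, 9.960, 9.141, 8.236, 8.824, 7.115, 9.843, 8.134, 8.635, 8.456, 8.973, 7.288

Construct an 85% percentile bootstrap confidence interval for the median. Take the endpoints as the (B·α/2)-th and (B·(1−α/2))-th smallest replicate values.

Sorted replicates: 7.007, 7.115, 7.201, 7.288, 7.392, 7.553, 7.724, 7.885, 7.939, 7.990, 8.081, 8.134, 8.145, 8.194, 8.236, 8.336, 8.340, 8.353, 8.456, 8.595, 8.603, 8.616, 8.635, 8.651, 8.696, 8.824, 8.927, 8.973, 9.025, 9.032, 9.141, 9.327, 9.539, 9.544, 9.843, 9.847, 9.960, 10.031, 10.055, 10.421
α = 0.15; lower rank = 40 × 0.075 = 3; upper rank = 40 × 0.925 = 37.
The 3rd smallest replicate is 7.201; the 37th is 9.960.

(7.201, 9.960)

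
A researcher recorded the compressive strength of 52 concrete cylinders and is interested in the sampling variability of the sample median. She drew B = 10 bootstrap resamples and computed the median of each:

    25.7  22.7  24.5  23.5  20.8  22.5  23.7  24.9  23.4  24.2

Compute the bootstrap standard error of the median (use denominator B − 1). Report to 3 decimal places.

Bootstrap SE is the standard deviation of the 10 replicate medians.
Mean of replicates: (25.7 + 22.7 + 24.5 + 23.5 + 20.8 + 22.5 + 23.7 + 24.9 + 23.4 + 24.2) / 10 = 235.9000 / 10 = 23.5900
Sum of squared deviations: (+2.1100)² + (−0.8900)² + (+0.9100)² + (−0.0900)² + (−2.7900)² + (−1.0900)² + (+0.1100)² + (+1.3100)² + (−0.1900)² + (+0.6100)² = 17.1890
Variance = 17.1890 / 9 = 1.9099
SE* = √1.9099

SE* = 1.382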